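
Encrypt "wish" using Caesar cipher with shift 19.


Word: "wish"
Shift: 19
Each letter → (letter + shift) mod 26:
  'w' (22) + 19 = 15 → 'p'
  'i' (8) + 19 = 1 → 'b'
  's' (18) + 19 = 11 → 'l'
  'h' (7) + 19 = 0 → 'a'
Result = "pbla"


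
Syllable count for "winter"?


Word: "winter"
Syllable breakdown: win-ter
Counting: 2 parts
= 2 syllables


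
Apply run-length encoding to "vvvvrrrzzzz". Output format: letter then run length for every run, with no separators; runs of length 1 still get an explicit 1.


String: "vvvvrrrzzzz"
Scanning for consecutive runs:
  'v' x 4
  'r' x 3
  'z' x 4
RLE = "v4r3z4"


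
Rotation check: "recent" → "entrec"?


Word: "recent", Candidate: "entrec"
Method: check if candidate is substring of word+word
"recentrecent" contains "entrec"? Yes
Is rotation = Yes


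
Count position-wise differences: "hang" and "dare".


Comparing character by character (same length = 4):
  Pos 0: 'h' vs 'd' !=
  Pos 1: 'a' vs 'a' =
  Pos 2: 'n' vs 'r' !=
  Pos 3: 'g' vs 'e' !=
Hamming distance = 3


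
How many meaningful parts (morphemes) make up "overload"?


Word: "overload"
Morphemes: over- | load
Each morpheme carries meaning
= 2 morphemes


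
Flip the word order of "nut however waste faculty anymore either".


Original: "nut however waste faculty anymore either"
Words (1..n): nut | however | waste | faculty | anymore | either
Reversed (n..1): either | anymore | faculty | waste | however | nut
Result = "either anymore faculty waste however nut"


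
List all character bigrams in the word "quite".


Word: "quite" (length 5)
Number of bigrams = 5 - 2 + 1 = 4
  Position 0: "qu"
  Position 1: "ui"
  Position 2: "it"
  Position 3: "te"
Bigrams = "qu", "ui", "it", "te"


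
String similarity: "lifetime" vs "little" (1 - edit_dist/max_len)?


Word 1: "lifetime" (length 8)
Word 2: "little" (length 6)
One optimal edit sequence:
  1. keep 'l'
  2. keep 'i'
  3. delete 'f'  (+1)
  4. delete 'e'  (+1)
  5. keep 't'
  6. substitute 'i' -> 't'  (+1)
  7. substitute 'm' -> 'l'  (+1)
  8. keep 'e'
Edit distance = 4
Max length = max(8, 6) = 8
Similarity = 1 - 4/8
= 0.5000


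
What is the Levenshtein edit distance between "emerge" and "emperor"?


Word 1: "emerge" (length 6)
Word 2: "emperor" (length 7)
One optimal edit sequence (insert/delete/substitute each cost 1):
  1. keep 'e'
  2. keep 'm'
  3. insert 'p'  (+1)
  4. keep 'e'
  5. keep 'r'
  6. substitute 'g' -> 'o'  (+1)
  7. substitute 'e' -> 'r'  (+1)
Total edit operations: 3
Edit distance = 3


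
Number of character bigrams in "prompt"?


Word: "prompt" (length 6)
Number of 2-grams = length - 2 + 1 = 6 - 2 + 1
= 5


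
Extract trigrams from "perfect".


Word: "perfect" (length 7)
Number of trigrams = 7 - 3 + 1 = 5
  Position 0: "per"
  Position 1: "erf"
  Position 2: "rfe"
  Position 3: "fec"
  Position 4: "ect"
Trigrams = "per", "erf", "rfe", "fec", "ect"


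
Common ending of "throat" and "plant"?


Word 1: "throat"
Word 2: "plant"
Comparing from end:
  Pos -1: 't' == 't'
  Pos -2: 'a' != 'n' (stop)
LCS = "t" (length 1)


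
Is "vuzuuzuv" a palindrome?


Word: "vuzuuzuv"
Reversed: "vuzuuzuv"
Forward == Backward? vuzuuzuv == vuzuuzuv
Palindrome = Yes


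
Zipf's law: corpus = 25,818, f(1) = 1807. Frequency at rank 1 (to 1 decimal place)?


Zipf's law: f(r) = f(1) / r
f(1) = 1807
f(1) = 1807 / 1
= 1807.0 occurrences


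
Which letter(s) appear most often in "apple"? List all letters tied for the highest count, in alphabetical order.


Word: "apple"
Letter counts:
  'a': 1
  'e': 1
  'l': 1
  'p': 2
Maximum count = 2
Most frequent = 'p' (2 times each)


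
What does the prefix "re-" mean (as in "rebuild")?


Prefix: re-
As in: rebuild -> re- + build
Meaning = again


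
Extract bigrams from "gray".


Word: "gray" (length 4)
Number of bigrams = 4 - 2 + 1 = 3
  Position 0: "gr"
  Position 1: "ra"
  Position 2: "ay"
Bigrams = "gr", "ra", "ay"


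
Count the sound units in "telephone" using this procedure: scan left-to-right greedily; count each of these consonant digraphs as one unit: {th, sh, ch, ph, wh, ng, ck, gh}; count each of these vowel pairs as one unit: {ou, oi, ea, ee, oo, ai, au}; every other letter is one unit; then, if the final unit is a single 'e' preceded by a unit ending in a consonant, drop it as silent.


Word: "telephone" (9 letters)
Left-to-right scan:
  [1] 't' (letter)
  [2] 'e' (letter)
  [3] 'l' (letter)
  [4] 'e' (letter)
  [5] 'ph' (digraph)
  [6] 'o' (letter)
  [7] 'n' (letter)
  [8] 'e' (letter)
Units from scan: 8
Final unit is 'e' after a consonant -> drop as silent (-1)
Sound units = 7 units


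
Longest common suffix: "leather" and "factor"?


Word 1: "leather"
Word 2: "factor"
Comparing from end:
  Pos -1: 'r' == 'r'
  Pos -2: 'e' != 'o' (stop)
LCS = "r" (length 1)


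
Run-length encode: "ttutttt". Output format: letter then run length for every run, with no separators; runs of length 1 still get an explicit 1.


String: "ttutttt"
Scanning for consecutive runs:
  't' x 2
  'u' x 1
  't' x 4
RLE = "t2u1t4"


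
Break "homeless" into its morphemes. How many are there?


Word: "homeless"
Morphemes: home | -less
Each morpheme carries meaning
= 2 morphemes


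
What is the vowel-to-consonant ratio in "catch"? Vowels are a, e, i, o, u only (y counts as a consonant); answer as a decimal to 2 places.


Word: "catch"
Vowels (a,e,i,o,u): 1
Consonants: 4
Ratio = 1/4
= 0.25


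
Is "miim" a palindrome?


Word: "miim"
Reversed: "miim"
Forward == Backward? miim == miim
Palindrome = Yes


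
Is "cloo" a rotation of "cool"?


Word: "cool", Candidate: "cloo"
Method: check if candidate is substring of word+word
"coolcool" contains "cloo"? No
Is rotation = No


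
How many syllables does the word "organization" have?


Word: "organization"
Syllable breakdown: or · gan · i · za · tion
Counting: 5 parts
= 5 syllables


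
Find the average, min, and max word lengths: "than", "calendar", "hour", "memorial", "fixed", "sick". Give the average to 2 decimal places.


Lengths: "than"=4, "calendar"=8, "hour"=4, "memorial"=8, "fixed"=5, "sick"=4
Sum = 33, Count = 6
Average = 33/6 = 5.50
= avg=5.50, min=4, max=8


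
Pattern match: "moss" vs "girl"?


Pattern of "moss": [0, 1, 2, 2]
Pattern of "girl": [0, 1, 2, 3]
Patterns do not match
Same pattern = No


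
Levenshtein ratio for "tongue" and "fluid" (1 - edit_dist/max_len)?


Word 1: "tongue" (length 6)
Word 2: "fluid" (length 5)
One optimal edit sequence:
  1. delete 't'  (+1)
  2. substitute 'o' -> 'f'  (+1)
  3. substitute 'n' -> 'l'  (+1)
  4. substitute 'g' -> 'u'  (+1)
  5. substitute 'u' -> 'i'  (+1)
  6. substitute 'e' -> 'd'  (+1)
Edit distance = 6
Max length = max(6, 5) = 6
Similarity = 1 - 6/6
= 0.0000


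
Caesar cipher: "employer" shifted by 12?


Word: "employer"
Shift: 12
Each letter → (letter + shift) mod 26:
  'e' (4) + 12 = 16 → 'q'
  'm' (12) + 12 = 24 → 'y'
  'p' (15) + 12 = 1 → 'b'
  'l' (11) + 12 = 23 → 'x'
  'o' (14) + 12 = 0 → 'a'
  'y' (24) + 12 = 10 → 'k'
  'e' (4) + 12 = 16 → 'q'
  'r' (17) + 12 = 3 → 'd'
Result = "qybxakqd"


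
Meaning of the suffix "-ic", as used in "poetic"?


Suffix: -ic
As in: poetic -> poet + -ic
Meaning = relating to


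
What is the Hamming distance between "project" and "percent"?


Comparing character by character (same length = 7):
  Pos 0: 'p' vs 'p' =
  Pos 1: 'r' vs 'e' !=
  Pos 2: 'o' vs 'r' !=
  Pos 3: 'j' vs 'c' !=
  Pos 4: 'e' vs 'e' =
  Pos 5: 'c' vs 'n' !=
  Pos 6: 't' vs 't' =
Hamming distance = 4


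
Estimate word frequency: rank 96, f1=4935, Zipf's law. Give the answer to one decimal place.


Zipf's law: f(r) = f(1) / r
f(1) = 4935
f(96) = 4935 / 96
= 51.4 occurrences


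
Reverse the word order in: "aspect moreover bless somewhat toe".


Original: "aspect moreover bless somewhat toe"
Words (1..n): aspect | moreover | bless | somewhat | toe
Reversed (n..1): toe | somewhat | bless | moreover | aspect
Result = "toe somewhat bless moreover aspect"


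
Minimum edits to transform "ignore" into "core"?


Word 1: "ignore" (length 6)
Word 2: "core" (length 4)
One optimal edit sequence (insert/delete/substitute each cost 1):
  1. delete 'i'  (+1)
  2. delete 'g'  (+1)
  3. substitute 'n' -> 'c'  (+1)
  4. keep 'o'
  5. keep 'r'
  6. keep 'e'
Total edit operations: 3
Edit distance = 3


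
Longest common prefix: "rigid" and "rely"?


Word 1: "rigid"
Word 2: "rely"
Comparing from start:
  Pos 0: 'r' == 'r'
  Pos 1: 'i' != 'e' (stop)
LCP = "r" (length 1)


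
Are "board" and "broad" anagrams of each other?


Word 1: "board" → sorted: abdor
Word 2: "broad" → sorted: abdor
Same letters? abdor == abdor
Anagram = Yes


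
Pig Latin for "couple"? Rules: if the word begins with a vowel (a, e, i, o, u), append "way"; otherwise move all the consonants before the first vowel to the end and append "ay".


Word: "couple"
Starts with consonant(s) → move to end, add 'ay'
Consonant cluster: "c"
Pig Latin = "ouplecay"


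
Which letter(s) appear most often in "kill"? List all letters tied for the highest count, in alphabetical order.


Word: "kill"
Letter counts:
  'i': 1
  'k': 1
  'l': 2
Maximum count = 2
Most frequent = 'l' (2 times each)


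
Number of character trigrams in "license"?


Word: "license" (length 7)
Number of 3-grams = length - 3 + 1 = 7 - 3 + 1
= 5


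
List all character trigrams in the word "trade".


Word: "trade" (length 5)
Number of trigrams = 5 - 3 + 1 = 3
  Position 0: "tra"
  Position 1: "rad"
  Position 2: "ade"
Trigrams = "tra", "rad", "ade"


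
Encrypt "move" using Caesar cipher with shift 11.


Word: "move"
Shift: 11
Each letter → (letter + shift) mod 26:
  'm' (12) + 11 = 23 → 'x'
  'o' (14) + 11 = 25 → 'z'
  'v' (21) + 11 = 6 → 'g'
  'e' (4) + 11 = 15 → 'p'
Result = "xzgp"


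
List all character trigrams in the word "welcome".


Word: "welcome" (length 7)
Number of trigrams = 7 - 3 + 1 = 5
  Position 0: "wel"
  Position 1: "elc"
  Position 2: "lco"
  Position 3: "com"
  Position 4: "ome"
Trigrams = "wel", "elc", "lco", "com", "ome"


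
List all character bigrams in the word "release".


Word: "release" (length 7)
Number of bigrams = 7 - 2 + 1 = 6
  Position 0: "re"
  Position 1: "el"
  Position 2: "le"
  Position 3: "ea"
  Position 4: "as"
  Position 5: "se"
Bigrams = "re", "el", "le", "ea", "as", "se"


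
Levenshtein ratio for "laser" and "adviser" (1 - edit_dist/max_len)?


Word 1: "laser" (length 5)
Word 2: "adviser" (length 7)
One optimal edit sequence:
  1. insert 'a'  (+1)
  2. insert 'd'  (+1)
  3. substitute 'l' -> 'v'  (+1)
  4. substitute 'a' -> 'i'  (+1)
  5. keep 's'
  6. keep 'e'
  7. keep 'r'
Edit distance = 4
Max length = max(5, 7) = 7
Similarity = 1 - 4/7
= 0.4286


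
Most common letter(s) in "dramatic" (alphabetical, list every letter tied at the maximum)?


Word: "dramatic"
Letter counts:
  'a': 2
  'c': 1
  'd': 1
  'i': 1
  'm': 1
  'r': 1
  't': 1
Maximum count = 2
Most frequent = 'a' (2 times each)


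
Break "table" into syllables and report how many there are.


Word: "table"
Syllable breakdown: ta | ble
Counting: 2 parts
= 2 syllables


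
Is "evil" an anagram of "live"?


Word 1: "live" → sorted: eilv
Word 2: "evil" → sorted: eilv
Same letters? eilv == eilv
Anagram = Yes


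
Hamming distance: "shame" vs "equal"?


Comparing character by character (same length = 5):
  Pos 0: 's' vs 'e' !=
  Pos 1: 'h' vs 'q' !=
  Pos 2: 'a' vs 'u' !=
  Pos 3: 'm' vs 'a' !=
  Pos 4: 'e' vs 'l' !=
Hamming distance = 5


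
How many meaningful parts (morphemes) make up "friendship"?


Word: "friendship"
Morphemes: friend | -ship
Each morpheme carries meaning
= 2 morphemes


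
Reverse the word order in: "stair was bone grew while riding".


Original: "stair was bone grew while riding"
Words (1..n): stair | was | bone | grew | while | riding
Reversed (n..1): riding | while | grew | bone | was | stair
Result = "riding while grew bone was stair"


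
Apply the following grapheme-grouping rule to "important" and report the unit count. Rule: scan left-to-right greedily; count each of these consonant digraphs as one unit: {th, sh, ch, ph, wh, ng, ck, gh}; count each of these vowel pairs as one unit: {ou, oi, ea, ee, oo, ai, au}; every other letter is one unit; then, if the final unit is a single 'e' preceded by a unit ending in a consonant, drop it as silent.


Word: "important" (9 letters)
Left-to-right scan:
  (1) 'i' (letter)
  (2) 'm' (letter)
  (3) 'p' (letter)
  (4) 'o' (letter)
  (5) 'r' (letter)
  (6) 't' (letter)
  (7) 'a' (letter)
  (8) 'n' (letter)
  (9) 't' (letter)
Units from scan: 9
Sound units = 9 units


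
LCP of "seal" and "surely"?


Word 1: "seal"
Word 2: "surely"
Comparing from start:
  Pos 0: 's' == 's'
  Pos 1: 'e' != 'u' (stop)
LCP = "s" (length 1)


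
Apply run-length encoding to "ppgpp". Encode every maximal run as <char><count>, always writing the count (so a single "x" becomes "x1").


String: "ppgpp"
Scanning for consecutive runs:
  'p' x 2
  'g' x 1
  'p' x 2
RLE = "p2g1p2"


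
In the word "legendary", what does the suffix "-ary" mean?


Suffix: -ary
Example: legendary = legend + -ary
Meaning = relating to


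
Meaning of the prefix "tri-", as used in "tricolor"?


Prefix: tri-
Example: tricolor = tri- + color
Meaning = three


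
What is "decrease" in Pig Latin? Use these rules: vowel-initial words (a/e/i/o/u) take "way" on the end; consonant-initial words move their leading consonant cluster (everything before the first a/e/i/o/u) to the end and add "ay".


Word: "decrease"
Starts with consonant(s) → move to end, add 'ay'
Consonant cluster: "d"
Pig Latin = "ecreaseday"


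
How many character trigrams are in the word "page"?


Word: "page" (length 4)
Number of 3-grams = length - 3 + 1 = 4 - 3 + 1
= 2


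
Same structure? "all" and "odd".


Pattern of "all": [0, 1, 1]
Pattern of "odd": [0, 1, 1]
Patterns match
Same pattern = Yes


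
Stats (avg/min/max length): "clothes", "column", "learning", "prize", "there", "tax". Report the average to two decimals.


Lengths: "clothes"=7, "column"=6, "learning"=8, "prize"=5, "there"=5, "tax"=3
Sum = 34, Count = 6
Average = 34/6 = 5.67
= avg=5.67, min=3, max=8


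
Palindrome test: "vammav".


Word: "vammav"
Reversed: "vammav"
Forward == Backward? vammav == vammav
Palindrome = Yes


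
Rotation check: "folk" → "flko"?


Word: "folk", Candidate: "flko"
Method: check if candidate is substring of word+word
"folkfolk" contains "flko"? No
Is rotation = No


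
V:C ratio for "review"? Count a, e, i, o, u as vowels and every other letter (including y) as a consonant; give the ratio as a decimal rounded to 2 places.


Word: "review"
Vowels (a,e,i,o,u): 3
Consonants: 3
Ratio = 3/3
= 1.00


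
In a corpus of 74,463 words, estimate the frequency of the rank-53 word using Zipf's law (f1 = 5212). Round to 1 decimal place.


Zipf's law: f(r) = f(1) / r
f(1) = 5212
f(53) = 5212 / 53
= 98.3 occurrences


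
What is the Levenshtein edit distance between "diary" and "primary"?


Word 1: "diary" (length 5)
Word 2: "primary" (length 7)
One optimal edit sequence (insert/delete/substitute each cost 1):
  1. insert 'p'  (+1)
  2. substitute 'd' -> 'r'  (+1)
  3. keep 'i'
  4. insert 'm'  (+1)
  5. keep 'a'
  6. keep 'r'
  7. keep 'y'
Total edit operations: 3
Edit distance = 3


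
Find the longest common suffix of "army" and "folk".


Word 1: "army"
Word 2: "folk"
Comparing from end:
  Pos -1: 'y' != 'k' (stop)
LCS = "" (length 0)


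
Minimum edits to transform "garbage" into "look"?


Word 1: "garbage" (length 7)
Word 2: "look" (length 4)
One optimal edit sequence (insert/delete/substitute each cost 1):
  1. delete 'g'  (+1)
  2. delete 'a'  (+1)
  3. delete 'r'  (+1)
  4. substitute 'b' -> 'l'  (+1)
  5. substitute 'a' -> 'o'  (+1)
  6. substitute 'g' -> 'o'  (+1)
  7. substitute 'e' -> 'k'  (+1)
Total edit operations: 7
Edit distance = 7


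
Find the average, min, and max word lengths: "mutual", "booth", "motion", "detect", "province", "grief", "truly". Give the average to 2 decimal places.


Lengths: "mutual"=6, "booth"=5, "motion"=6, "detect"=6, "province"=8, "grief"=5, "truly"=5
Sum = 41, Count = 7
Average = 41/7 = 5.86
= avg=5.86, min=5, max=8


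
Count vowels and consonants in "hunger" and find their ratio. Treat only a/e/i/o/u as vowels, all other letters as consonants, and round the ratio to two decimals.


Word: "hunger"
Vowels (a,e,i,o,u): 2
Consonants: 4
Ratio = 2/4
= 0.50


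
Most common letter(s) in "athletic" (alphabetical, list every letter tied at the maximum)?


Word: "athletic"
Letter counts:
  'a': 1
  'c': 1
  'e': 1
  'h': 1
  'i': 1
  'l': 1
  't': 2
Maximum count = 2
Most frequent = 't' (2 times each)


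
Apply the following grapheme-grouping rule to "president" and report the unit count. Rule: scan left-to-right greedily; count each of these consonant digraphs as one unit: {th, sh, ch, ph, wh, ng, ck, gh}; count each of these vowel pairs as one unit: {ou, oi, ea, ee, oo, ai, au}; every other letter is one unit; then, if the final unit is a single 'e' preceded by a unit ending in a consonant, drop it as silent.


Word: "president" (9 letters)
Left-to-right scan:
  [1] 'p' (letter)
  [2] 'r' (letter)
  [3] 'e' (letter)
  [4] 's' (letter)
  [5] 'i' (letter)
  [6] 'd' (letter)
  [7] 'e' (letter)
  [8] 'n' (letter)
  [9] 't' (letter)
Units from scan: 9
Sound units = 9 units


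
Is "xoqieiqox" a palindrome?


Word: "xoqieiqox"
Reversed: "xoqieiqox"
Forward == Backward? xoqieiqox == xoqieiqox
Palindrome = Yes


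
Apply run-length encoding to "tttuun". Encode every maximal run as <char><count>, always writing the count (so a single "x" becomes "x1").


String: "tttuun"
Scanning for consecutive runs:
  't' x 3
  'u' x 2
  'n' x 1
RLE = "t3u2n1"


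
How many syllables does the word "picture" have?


Word: "picture"
Syllable breakdown: pic-ture
Counting: 2 parts
= 2 syllables


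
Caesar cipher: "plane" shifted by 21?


Word: "plane"
Shift: 21
Each letter → (letter + shift) mod 26:
  'p' (15) + 21 = 10 → 'k'
  'l' (11) + 21 = 6 → 'g'
  'a' (0) + 21 = 21 → 'v'
  'n' (13) + 21 = 8 → 'i'
  'e' (4) + 21 = 25 → 'z'
Result = "kgviz"


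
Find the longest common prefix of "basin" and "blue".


Word 1: "basin"
Word 2: "blue"
Comparing from start:
  Pos 0: 'b' == 'b'
  Pos 1: 'a' != 'l' (stop)
LCP = "b" (length 1)


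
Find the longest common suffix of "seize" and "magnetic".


Word 1: "seize"
Word 2: "magnetic"
Comparing from end:
  Pos -1: 'e' != 'c' (stop)
LCS = "" (length 0)


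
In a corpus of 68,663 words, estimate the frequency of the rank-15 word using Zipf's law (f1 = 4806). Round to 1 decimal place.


Zipf's law: f(r) = f(1) / r
f(1) = 4806
f(15) = 4806 / 15
= 320.4 occurrences


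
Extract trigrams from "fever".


Word: "fever" (length 5)
Number of trigrams = 5 - 3 + 1 = 3
  Position 0: "fev"
  Position 1: "eve"
  Position 2: "ver"
Trigrams = "fev", "eve", "ver"


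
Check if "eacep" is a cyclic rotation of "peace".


Word: "peace", Candidate: "eacep"
Method: check if candidate is substring of word+word
"peacepeace" contains "eacep"? Yes
Is rotation = Yes


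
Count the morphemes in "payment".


Word: "payment"
Morphemes: pay + -ment
Each morpheme carries meaning
= 2 morphemes


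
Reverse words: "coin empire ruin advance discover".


Original: "coin empire ruin advance discover"
Words (1..n): coin | empire | ruin | advance | discover
Reversed (n..1): discover | advance | ruin | empire | coin
Result = "discover advance ruin empire coin"


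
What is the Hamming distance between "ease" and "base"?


Comparing character by character (same length = 4):
  Pos 0: 'e' vs 'b' !=
  Pos 1: 'a' vs 'a' =
  Pos 2: 's' vs 's' =
  Pos 3: 'e' vs 'e' =
Hamming distance = 1


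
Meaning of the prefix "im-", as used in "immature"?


Prefix: im-
As in: immature -> im- + mature
Meaning = not / into


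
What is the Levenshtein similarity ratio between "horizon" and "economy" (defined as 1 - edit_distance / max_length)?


Word 1: "horizon" (length 7)
Word 2: "economy" (length 7)
One optimal edit sequence:
  1. substitute 'h' -> 'e'  (+1)
  2. substitute 'o' -> 'c'  (+1)
  3. substitute 'r' -> 'o'  (+1)
  4. substitute 'i' -> 'n'  (+1)
  5. substitute 'z' -> 'o'  (+1)
  6. substitute 'o' -> 'm'  (+1)
  7. substitute 'n' -> 'y'  (+1)
Edit distance = 7
Max length = max(7, 7) = 7
Similarity = 1 - 7/7
= 0.0000


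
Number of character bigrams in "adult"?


Word: "adult" (length 5)
Number of 2-grams = length - 2 + 1 = 5 - 2 + 1
= 4


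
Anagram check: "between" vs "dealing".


Word 1: "between" → sorted: beeentw
Word 2: "dealing" → sorted: adegiln
Same letters? beeentw != adegiln
Anagram = No


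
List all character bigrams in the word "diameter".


Word: "diameter" (length 8)
Number of bigrams = 8 - 2 + 1 = 7
  Position 0: "di"
  Position 1: "ia"
  Position 2: "am"
  Position 3: "me"
  Position 4: "et"
  Position 5: "te"
  Position 6: "er"
Bigrams = "di", "ia", "am", "me", "et", "te", "er"


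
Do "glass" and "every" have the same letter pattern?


Pattern of "glass": [0, 1, 2, 3, 3]
Pattern of "every": [0, 1, 0, 2, 3]
Patterns do not match
Same pattern = No


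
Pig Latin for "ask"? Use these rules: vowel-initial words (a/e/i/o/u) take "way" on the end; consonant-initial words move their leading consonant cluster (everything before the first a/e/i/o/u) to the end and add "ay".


Word: "ask"
Starts with vowel → add 'way'
Pig Latin = "askway"


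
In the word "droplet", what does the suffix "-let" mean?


Suffix: -let
Example: droplet = drop + -let
Meaning = small


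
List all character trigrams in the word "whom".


Word: "whom" (length 4)
Number of trigrams = 4 - 3 + 1 = 2
  Position 0: "who"
  Position 1: "hom"
Trigrams = "who", "hom"


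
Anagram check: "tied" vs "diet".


Word 1: "tied" → sorted: deit
Word 2: "diet" → sorted: deit
Same letters? deit == deit
Anagram = Yes


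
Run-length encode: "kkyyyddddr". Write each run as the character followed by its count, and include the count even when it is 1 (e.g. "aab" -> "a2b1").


String: "kkyyyddddr"
Scanning for consecutive runs:
  'k' x 2
  'y' x 3
  'd' x 4
  'r' x 1
RLE = "k2y3d4r1"


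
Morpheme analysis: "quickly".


Word: "quickly"
Morphemes: quick / -ly
Each morpheme carries meaning
= 2 morphemes


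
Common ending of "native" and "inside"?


Word 1: "native"
Word 2: "inside"
Comparing from end:
  Pos -1: 'e' == 'e'
  Pos -2: 'v' != 'd' (stop)
LCS = "e" (length 1)


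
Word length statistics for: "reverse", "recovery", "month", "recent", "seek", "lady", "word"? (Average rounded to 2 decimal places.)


Lengths: "reverse"=7, "recovery"=8, "month"=5, "recent"=6, "seek"=4, "lady"=4, "word"=4
Sum = 38, Count = 7
Average = 38/7 = 5.43
= avg=5.43, min=4, max=8


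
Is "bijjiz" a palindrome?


Word: "bijjiz"
Reversed: "zijjib"
Forward == Backward? bijjiz != zijjib
Palindrome = No


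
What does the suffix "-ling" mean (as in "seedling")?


Suffix: -ling
Example: seedling (seed + -ling)
Meaning = small / young


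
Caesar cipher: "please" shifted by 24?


Word: "please"
Shift: 24
Each letter → (letter + shift) mod 26:
  'p' (15) + 24 = 13 → 'n'
  'l' (11) + 24 = 9 → 'j'
  'e' (4) + 24 = 2 → 'c'
  'a' (0) + 24 = 24 → 'y'
  's' (18) + 24 = 16 → 'q'
  'e' (4) + 24 = 2 → 'c'
Result = "njcyqc"


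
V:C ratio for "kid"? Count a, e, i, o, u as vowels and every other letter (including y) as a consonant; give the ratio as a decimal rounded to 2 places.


Word: "kid"
Vowels (a,e,i,o,u): 1
Consonants: 2
Ratio = 1/2
= 0.50


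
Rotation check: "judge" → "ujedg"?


Word: "judge", Candidate: "ujedg"
Method: check if candidate is substring of word+word
"judgejudge" contains "ujedg"? No
Is rotation = No


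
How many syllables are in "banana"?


Word: "banana"
Syllable breakdown: ba | na | na
Counting: 3 parts
= 3 syllables


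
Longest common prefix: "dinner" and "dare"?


Word 1: "dinner"
Word 2: "dare"
Comparing from start:
  Pos 0: 'd' == 'd'
  Pos 1: 'i' != 'a' (stop)
LCP = "d" (length 1)


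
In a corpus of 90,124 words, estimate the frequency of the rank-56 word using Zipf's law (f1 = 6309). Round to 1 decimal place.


Zipf's law: f(r) = f(1) / r
f(1) = 6309
f(56) = 6309 / 56
= 112.7 occurrences


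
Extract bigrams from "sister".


Word: "sister" (length 6)
Number of bigrams = 6 - 2 + 1 = 5
  Position 0: "si"
  Position 1: "is"
  Position 2: "st"
  Position 3: "te"
  Position 4: "er"
Bigrams = "si", "is", "st", "te", "er"


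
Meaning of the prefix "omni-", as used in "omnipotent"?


Prefix: omni-
Example: omnipotent (omni- + potent)
Meaning = all


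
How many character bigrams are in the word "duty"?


Word: "duty" (length 4)
Number of 2-grams = length - 2 + 1 = 4 - 2 + 1
= 3


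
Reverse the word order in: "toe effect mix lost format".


Original: "toe effect mix lost format"
Words (1..n): toe | effect | mix | lost | format
Reversed (n..1): format | lost | mix | effect | toe
Result = "format lost mix effect toe"


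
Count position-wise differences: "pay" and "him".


Comparing character by character (same length = 3):
  Pos 0: 'p' vs 'h' !=
  Pos 1: 'a' vs 'i' !=
  Pos 2: 'y' vs 'm' !=
Hamming distance = 3


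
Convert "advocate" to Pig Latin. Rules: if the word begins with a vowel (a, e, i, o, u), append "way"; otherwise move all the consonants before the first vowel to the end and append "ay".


Word: "advocate"
Starts with vowel → add 'way'
Pig Latin = "advocateway"


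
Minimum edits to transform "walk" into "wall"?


Word 1: "walk" (length 4)
Word 2: "wall" (length 4)
One optimal edit sequence (insert/delete/substitute each cost 1):
  1. keep 'w'
  2. keep 'a'
  3. keep 'l'
  4. substitute 'k' -> 'l'  (+1)
Total edit operations: 1
Edit distance = 1


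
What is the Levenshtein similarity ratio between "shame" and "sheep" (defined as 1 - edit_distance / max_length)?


Word 1: "shame" (length 5)
Word 2: "sheep" (length 5)
One optimal edit sequence:
  1. keep 's'
  2. keep 'h'
  3. substitute 'a' -> 'e'  (+1)
  4. substitute 'm' -> 'e'  (+1)
  5. substitute 'e' -> 'p'  (+1)
Edit distance = 3
Max length = max(5, 5) = 5
Similarity = 1 - 3/5
= 0.4000


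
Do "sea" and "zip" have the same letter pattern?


Pattern of "sea": [0, 1, 2]
Pattern of "zip": [0, 1, 2]
Patterns match
Same pattern = Yes


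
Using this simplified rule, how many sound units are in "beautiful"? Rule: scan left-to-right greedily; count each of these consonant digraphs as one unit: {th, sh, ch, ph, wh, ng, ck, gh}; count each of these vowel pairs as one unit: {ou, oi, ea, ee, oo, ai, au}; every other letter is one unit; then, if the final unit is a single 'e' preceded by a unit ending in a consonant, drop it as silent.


Word: "beautiful" (9 letters)
Left-to-right scan:
  1. 'b' (letter)
  2. 'ea' (vowel-pair)
  3. 'u' (letter)
  4. 't' (letter)
  5. 'i' (letter)
  6. 'f' (letter)
  7. 'u' (letter)
  8. 'l' (letter)
Units from scan: 8
Sound units = 8 units


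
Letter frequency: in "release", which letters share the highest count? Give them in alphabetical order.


Word: "release"
Letter counts:
  'a': 1
  'e': 3
  'l': 1
  'r': 1
  's': 1
Maximum count = 3
Most frequent = 'e' (3 times each)


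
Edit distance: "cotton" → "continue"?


Word 1: "cotton" (length 6)
Word 2: "continue" (length 8)
One optimal edit sequence (insert/delete/substitute each cost 1):
  1. keep 'c'
  2. keep 'o'
  3. substitute 't' -> 'n'  (+1)
  4. keep 't'
  5. substitute 'o' -> 'i'  (+1)
  6. keep 'n'
  7. insert 'u'  (+1)
  8. insert 'e'  (+1)
Total edit operations: 4
Edit distance = 4


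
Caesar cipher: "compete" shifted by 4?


Word: "compete"
Shift: 4
Each letter → (letter + shift) mod 26:
  'c' (2) + 4 = 6 → 'g'
  'o' (14) + 4 = 18 → 's'
  'm' (12) + 4 = 16 → 'q'
  'p' (15) + 4 = 19 → 't'
  'e' (4) + 4 = 8 → 'i'
  't' (19) + 4 = 23 → 'x'
  'e' (4) + 4 = 8 → 'i'
Result = "gsqtixi"


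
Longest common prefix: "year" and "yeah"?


Word 1: "year"
Word 2: "yeah"
Comparing from start:
  Pos 0: 'y' == 'y'
  Pos 1: 'e' == 'e'
  Pos 2: 'a' == 'a'
  Pos 3: 'r' != 'h' (stop)
LCP = "yea" (length 3)


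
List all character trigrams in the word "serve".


Word: "serve" (length 5)
Number of trigrams = 5 - 3 + 1 = 3
  Position 0: "ser"
  Position 1: "erv"
  Position 2: "rve"
Trigrams = "ser", "erv", "rve"


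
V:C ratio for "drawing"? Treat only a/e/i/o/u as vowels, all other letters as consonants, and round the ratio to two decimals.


Word: "drawing"
Vowels (a,e,i,o,u): 2
Consonants: 5
Ratio = 2/5
= 0.40


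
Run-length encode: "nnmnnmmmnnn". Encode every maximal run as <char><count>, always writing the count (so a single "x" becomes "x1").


String: "nnmnnmmmnnn"
Scanning for consecutive runs:
  'n' x 2
  'm' x 1
  'n' x 2
  'm' x 3
  'n' x 3
RLE = "n2m1n2m3n3"


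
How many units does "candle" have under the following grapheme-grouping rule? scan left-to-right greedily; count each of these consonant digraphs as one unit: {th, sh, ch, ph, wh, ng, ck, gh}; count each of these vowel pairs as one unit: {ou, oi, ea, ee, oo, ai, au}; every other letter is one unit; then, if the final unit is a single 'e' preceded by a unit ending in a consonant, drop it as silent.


Word: "candle" (6 letters)
Left-to-right scan:
  (1) 'c' (letter)
  (2) 'a' (letter)
  (3) 'n' (letter)
  (4) 'd' (letter)
  (5) 'l' (letter)
  (6) 'e' (letter)
Units from scan: 6
Final unit is 'e' after a consonant -> drop as silent (-1)
Sound units = 5 units


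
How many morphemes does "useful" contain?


Word: "useful"
Morphemes: use | -ful
Each morpheme carries meaning
= 2 morphemes


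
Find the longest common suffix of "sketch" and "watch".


Word 1: "sketch"
Word 2: "watch"
Comparing from end:
  Pos -1: 'h' == 'h'
  Pos -2: 'c' == 'c'
  Pos -3: 't' == 't'
  Pos -4: 'e' != 'a' (stop)
LCS = "tch" (length 3)


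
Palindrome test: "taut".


Word: "taut"
Reversed: "tuat"
Forward == Backward? taut != tuat
Palindrome = No


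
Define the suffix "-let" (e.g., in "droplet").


Suffix: -let
Example: droplet = drop + -let
Meaning = small


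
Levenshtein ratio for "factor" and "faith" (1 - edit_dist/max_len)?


Word 1: "factor" (length 6)
Word 2: "faith" (length 5)
One optimal edit sequence:
  1. keep 'f'
  2. keep 'a'
  3. substitute 'c' -> 'i'  (+1)
  4. keep 't'
  5. delete 'o'  (+1)
  6. substitute 'r' -> 'h'  (+1)
Edit distance = 3
Max length = max(6, 5) = 6
Similarity = 1 - 3/6
= 0.5000


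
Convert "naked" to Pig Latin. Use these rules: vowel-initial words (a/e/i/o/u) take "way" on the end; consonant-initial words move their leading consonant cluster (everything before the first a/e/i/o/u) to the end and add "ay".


Word: "naked"
Starts with consonant(s) → move to end, add 'ay'
Consonant cluster: "n"
Pig Latin = "akednay"


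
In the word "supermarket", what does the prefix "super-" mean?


Prefix: super-
As in: supermarket -> super- + market
Meaning = above / beyond


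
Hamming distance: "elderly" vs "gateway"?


Comparing character by character (same length = 7):
  Pos 0: 'e' vs 'g' !=
  Pos 1: 'l' vs 'a' !=
  Pos 2: 'd' vs 't' !=
  Pos 3: 'e' vs 'e' =
  Pos 4: 'r' vs 'w' !=
  Pos 5: 'l' vs 'a' !=
  Pos 6: 'y' vs 'y' =
Hamming distance = 5


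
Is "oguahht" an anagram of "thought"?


Word 1: "thought" → sorted: ghhottu
Word 2: "oguahht" → sorted: aghhotu
Same letters? ghhottu != aghhotu
Anagram = No


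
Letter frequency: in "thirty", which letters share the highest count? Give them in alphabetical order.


Word: "thirty"
Letter counts:
  'h': 1
  'i': 1
  'r': 1
  't': 2
  'y': 1
Maximum count = 2
Most frequent = 't' (2 times each)


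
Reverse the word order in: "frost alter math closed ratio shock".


Original: "frost alter math closed ratio shock"
Words (1..n): frost | alter | math | closed | ratio | shock
Reversed (n..1): shock | ratio | closed | math | alter | frost
Result = "shock ratio closed math alter frost"


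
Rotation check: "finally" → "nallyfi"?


Word: "finally", Candidate: "nallyfi"
Method: check if candidate is substring of word+word
"finallyfinally" contains "nallyfi"? Yes
Is rotation = Yes


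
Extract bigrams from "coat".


Word: "coat" (length 4)
Number of bigrams = 4 - 2 + 1 = 3
  Position 0: "co"
  Position 1: "oa"
  Position 2: "at"
Bigrams = "co", "oa", "at"


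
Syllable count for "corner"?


Word: "corner"
Syllable breakdown: cor | ner
Counting: 2 parts
= 2 syllables


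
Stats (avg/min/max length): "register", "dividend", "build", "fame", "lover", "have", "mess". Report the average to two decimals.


Lengths: "register"=8, "dividend"=8, "build"=5, "fame"=4, "lover"=5, "have"=4, "mess"=4
Sum = 38, Count = 7
Average = 38/7 = 5.43
= avg=5.43, min=4, max=8


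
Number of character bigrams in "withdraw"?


Word: "withdraw" (length 8)
Number of 2-grams = length - 2 + 1 = 8 - 2 + 1
= 7


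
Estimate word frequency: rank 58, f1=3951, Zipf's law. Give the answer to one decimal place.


Zipf's law: f(r) = f(1) / r
f(1) = 3951
f(58) = 3951 / 58
= 68.1 occurrences


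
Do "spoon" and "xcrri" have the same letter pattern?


Pattern of "spoon": [0, 1, 2, 2, 3]
Pattern of "xcrri": [0, 1, 2, 2, 3]
Patterns match
Same pattern = Yes


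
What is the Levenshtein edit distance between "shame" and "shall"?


Word 1: "shame" (length 5)
Word 2: "shall" (length 5)
One optimal edit sequence (insert/delete/substitute each cost 1):
  1. keep 's'
  2. keep 'h'
  3. keep 'a'
  4. substitute 'm' -> 'l'  (+1)
  5. substitute 'e' -> 'l'  (+1)
Total edit operations: 2
Edit distance = 2


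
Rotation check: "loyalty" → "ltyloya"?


Word: "loyalty", Candidate: "ltyloya"
Method: check if candidate is substring of word+word
"loyaltyloyalty" contains "ltyloya"? Yes
Is rotation = Yes


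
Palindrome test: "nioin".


Word: "nioin"
Reversed: "nioin"
Forward == Backward? nioin == nioin
Palindrome = Yes


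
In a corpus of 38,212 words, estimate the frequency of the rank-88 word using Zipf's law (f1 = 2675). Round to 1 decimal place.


Zipf's law: f(r) = f(1) / r
f(1) = 2675
f(88) = 2675 / 88
= 30.4 occurrences


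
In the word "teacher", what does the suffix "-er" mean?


Suffix: -er
Example: teacher (teach + -er)
Meaning = one who / more


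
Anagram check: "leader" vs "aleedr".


Word 1: "leader" → sorted: adeelr
Word 2: "aleedr" → sorted: adeelr
Same letters? adeelr == adeelr
Anagram = Yes


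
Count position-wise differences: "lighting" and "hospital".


Comparing character by character (same length = 8):
  Pos 0: 'l' vs 'h' !=
  Pos 1: 'i' vs 'o' !=
  Pos 2: 'g' vs 's' !=
  Pos 3: 'h' vs 'p' !=
  Pos 4: 't' vs 'i' !=
  Pos 5: 'i' vs 't' !=
  Pos 6: 'n' vs 'a' !=
  Pos 7: 'g' vs 'l' !=
Hamming distance = 8


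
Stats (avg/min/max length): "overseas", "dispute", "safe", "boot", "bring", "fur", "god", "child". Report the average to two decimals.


Lengths: "overseas"=8, "dispute"=7, "safe"=4, "boot"=4, "bring"=5, "fur"=3, "god"=3, "child"=5
Sum = 39, Count = 8
Average = 39/8 = 4.88
= avg=4.88, min=3, max=8


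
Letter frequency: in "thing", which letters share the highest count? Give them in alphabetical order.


Word: "thing"
Letter counts:
  'g': 1
  'h': 1
  'i': 1
  'n': 1
  't': 1
Maximum count = 1
Most frequent = 'g', 'h', 'i', 'n', 't' (1 time each)


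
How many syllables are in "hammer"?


Word: "hammer"
Syllable breakdown: ham | mer
Counting: 2 parts
= 2 syllables


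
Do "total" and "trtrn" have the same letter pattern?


Pattern of "total": [0, 1, 0, 2, 3]
Pattern of "trtrn": [0, 1, 0, 1, 2]
Patterns do not match
Same pattern = No


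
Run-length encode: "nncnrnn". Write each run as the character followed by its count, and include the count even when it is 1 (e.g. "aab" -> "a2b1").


String: "nncnrnn"
Scanning for consecutive runs:
  'n' x 2
  'c' x 1
  'n' x 1
  'r' x 1
  'n' x 2
RLE = "n2c1n1r1n2"


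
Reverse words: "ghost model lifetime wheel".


Original: "ghost model lifetime wheel"
Words (1..n): ghost | model | lifetime | wheel
Reversed (n..1): wheel | lifetime | model | ghost
Result = "wheel lifetime model ghost"


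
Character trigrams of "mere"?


Word: "mere" (length 4)
Number of trigrams = 4 - 3 + 1 = 2
  Position 0: "mer"
  Position 1: "ere"
Trigrams = "mer", "ere"


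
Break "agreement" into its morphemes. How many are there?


Word: "agreement"
Morphemes: agree / -ment
Each morpheme carries meaning
= 2 morphemes


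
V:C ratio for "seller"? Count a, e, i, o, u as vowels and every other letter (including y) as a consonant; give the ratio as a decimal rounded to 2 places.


Word: "seller"
Vowels (a,e,i,o,u): 2
Consonants: 4
Ratio = 2/4
= 0.50


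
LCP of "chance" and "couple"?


Word 1: "chance"
Word 2: "couple"
Comparing from start:
  Pos 0: 'c' == 'c'
  Pos 1: 'h' != 'o' (stop)
LCP = "c" (length 1)


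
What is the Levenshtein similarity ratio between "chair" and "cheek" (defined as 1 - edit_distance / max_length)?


Word 1: "chair" (length 5)
Word 2: "cheek" (length 5)
One optimal edit sequence:
  1. keep 'c'
  2. keep 'h'
  3. substitute 'a' -> 'e'  (+1)
  4. substitute 'i' -> 'e'  (+1)
  5. substitute 'r' -> 'k'  (+1)
Edit distance = 3
Max length = max(5, 5) = 5
Similarity = 1 - 3/5
= 0.4000


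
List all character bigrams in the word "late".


Word: "late" (length 4)
Number of bigrams = 4 - 2 + 1 = 3
  Position 0: "la"
  Position 1: "at"
  Position 2: "te"
Bigrams = "la", "at", "te"


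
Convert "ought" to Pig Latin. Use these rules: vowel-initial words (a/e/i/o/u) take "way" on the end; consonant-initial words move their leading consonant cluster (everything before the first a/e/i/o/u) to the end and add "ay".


Word: "ought"
Starts with vowel → add 'way'
Pig Latin = "oughtway"


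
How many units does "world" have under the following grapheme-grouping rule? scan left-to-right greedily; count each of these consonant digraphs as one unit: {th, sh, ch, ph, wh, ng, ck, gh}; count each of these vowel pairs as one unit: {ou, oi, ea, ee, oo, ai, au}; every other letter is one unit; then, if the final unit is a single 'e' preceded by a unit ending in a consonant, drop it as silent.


Word: "world" (5 letters)
Left-to-right scan:
  [1] 'w' (letter)
  [2] 'o' (letter)
  [3] 'r' (letter)
  [4] 'l' (letter)
  [5] 'd' (letter)
Units from scan: 5
Sound units = 5 units


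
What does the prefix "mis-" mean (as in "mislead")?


Prefix: mis-
Example: mislead (mis- + lead)
Meaning = wrongly


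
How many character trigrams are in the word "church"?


Word: "church" (length 6)
Number of 3-grams = length - 3 + 1 = 6 - 3 + 1
= 4


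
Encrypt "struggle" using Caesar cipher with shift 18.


Word: "struggle"
Shift: 18
Each letter → (letter + shift) mod 26:
  's' (18) + 18 = 10 → 'k'
  't' (19) + 18 = 11 → 'l'
  'r' (17) + 18 = 9 → 'j'
  'u' (20) + 18 = 12 → 'm'
  'g' (6) + 18 = 24 → 'y'
  'g' (6) + 18 = 24 → 'y'
  'l' (11) + 18 = 3 → 'd'
  'e' (4) + 18 = 22 → 'w'
Result = "kljmyydw"


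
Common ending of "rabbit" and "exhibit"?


Word 1: "rabbit"
Word 2: "exhibit"
Comparing from end:
  Pos -1: 't' == 't'
  Pos -2: 'i' == 'i'
  Pos -3: 'b' == 'b'
  Pos -4: 'b' != 'i' (stop)
LCS = "bit" (length 3)


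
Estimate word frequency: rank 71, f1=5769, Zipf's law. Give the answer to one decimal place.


Zipf's law: f(r) = f(1) / r
f(1) = 5769
f(71) = 5769 / 71
= 81.3 occurrences
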